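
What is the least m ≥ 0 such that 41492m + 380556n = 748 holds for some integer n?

Euclid: 380556 = 9·41492 + 7128; 41492 = 5·7128 + 5852; 7128 = 1·5852 + 1276; 5852 = 4·1276 + 748; 1276 = 1·748 + 528; 748 = 1·528 + 220; 528 = 2·220 + 88; 220 = 2·88 + 44; 88 = 2·44 + 0 → gcd = 44; 748 = 44·17.
Back-substitution yields 41492·(3577) + 380556·(-390) = 44, so one solution is m = 3577·17 = 60809, n = -390·17 = -6630.
Solutions in m differ by 380556/44 = 8649; the one in [0, 8649) is 60809 mod 8649 = 266.

266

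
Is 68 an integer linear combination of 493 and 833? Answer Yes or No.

Yes

By Bézout, 493m − 833n = 68 has integer solutions iff gcd(493, 833) | 68.
Euclid: 833 = 1·493 + 340; 493 = 1·340 + 153; 340 = 2·153 + 34; 153 = 4·34 + 17; 34 = 2·17 + 0. gcd = 17; 68 mod 17 = 0. Yes.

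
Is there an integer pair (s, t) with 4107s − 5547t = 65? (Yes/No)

By Bézout, 4107s − 5547t = 65 has integer solutions iff gcd(4107, 5547) | 65.
Euclid: 5547 = 1·4107 + 1440; 4107 = 2·1440 + 1227; 1440 = 1·1227 + 213; 1227 = 5·213 + 162; 213 = 1·162 + 51; 162 = 3·51 + 9; 51 = 5·9 + 6; 9 = 1·6 + 3; 6 = 2·3 + 0. gcd = 3; 65 mod 3 = 2. No.

No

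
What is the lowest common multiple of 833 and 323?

15827

gcd first: 833 = 2·323 + 187; 323 = 1·187 + 136; 187 = 1·136 + 51; 136 = 2·51 + 34; 51 = 1·34 + 17; 34 = 2·17 + 0 → gcd = 17
lcm = 833·323/gcd = 269059/17 = 15827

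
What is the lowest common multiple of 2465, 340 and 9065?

17876180

2465 = 5 · 17 · 29; 340 = 2² · 5 · 17; 9065 = 5 · 7² · 37
lcm takes max exponent of each prime: 2² · 5 · 7² · 17 · 29 · 37 = 17876180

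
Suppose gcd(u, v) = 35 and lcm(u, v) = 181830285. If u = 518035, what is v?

12285

Using uv = gcd(u,v)·lcm(u,v) = 35·181830285 = 6364059975, we get v = 6364059975/518035 = 12285.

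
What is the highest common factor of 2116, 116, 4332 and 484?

4

2116 = 2² · 23²; 116 = 2² · 29; 4332 = 2² · 3 · 19²; 484 = 2² · 11²
gcd takes min exponent of each prime: 2² = 4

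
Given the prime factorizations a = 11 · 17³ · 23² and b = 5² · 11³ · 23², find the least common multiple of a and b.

max exponent per prime: 5² · 11³ · 17³ · 23² = 86480959675

86480959675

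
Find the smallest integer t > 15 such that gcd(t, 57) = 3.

18

57 = 3·19. Any t with gcd(t, 57) = 3 is a multiple of 3, say 3s, with s coprime to 19.
Need s > 15/3, so s ≥ 6. First s ≥ 6 with gcd(s, 19) = 1 is s = 6. Thus t = 3·6 = 18.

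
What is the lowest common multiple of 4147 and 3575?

103675

4147 = 11 · 13 · 29; 3575 = 5² · 11 · 13
max exponents: 5² · 11 · 13 · 29 = 103675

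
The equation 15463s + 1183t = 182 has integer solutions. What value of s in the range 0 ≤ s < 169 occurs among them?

Euclid: 15463 = 13·1183 + 84; 1183 = 14·84 + 7; 84 = 12·7 + 0 → gcd = 7; 182 = 7·26.
Back-substitution yields 15463·(-14) + 1183·(183) = 7, so one solution is s = -14·26 = -364, t = 183·26 = 4758.
Solutions in s differ by 1183/7 = 169; the one in [0, 169) is -364 mod 169 = 143.

143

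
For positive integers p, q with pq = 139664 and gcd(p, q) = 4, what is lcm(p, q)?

Since gcd(p,q)·lcm(p,q) = pq, lcm = 139664/4 = 34916.

34916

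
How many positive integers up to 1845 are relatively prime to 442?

Prime factors of 442: 2, 13, 17. Count integers ≤ 1845 divisible by none of them.
By inclusion–exclusion: 1845 − ⌊1845/2⌋ − ⌊1845/13⌋ − ⌊1845/17⌋ + ⌊1845/26⌋ + ⌊1845/34⌋ + ⌊1845/221⌋ − ⌊1845/442⌋ = 802.

802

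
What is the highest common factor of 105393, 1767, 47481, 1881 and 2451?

gcd(105393, 1767): 105393 = 59·1767 + 1140; 1767 = 1·1140 + 627; 1140 = 1·627 + 513; 627 = 1·513 + 114; 513 = 4·114 + 57; 114 = 2·57 + 0 → 57
gcd(57, 47481): 47481 = 833·57 + 0 → 57
gcd(57, 1881): 1881 = 33·57 + 0 → 57
gcd(57, 2451): 2451 = 43·57 + 0 → 57

57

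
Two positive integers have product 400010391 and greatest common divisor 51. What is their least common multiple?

gcd·lcm = product, so lcm = 400010391/51 = 7843341.

7843341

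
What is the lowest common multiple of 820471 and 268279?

220115139409

820471 = 17³ · 167; 268279 = 11 · 29³
max exponents: 11 · 17³ · 29³ · 167 = 220115139409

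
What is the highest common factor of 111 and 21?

3

Euclid: 111 = 5·21 + 6; 21 = 3·6 + 3; 6 = 2·3 + 0. Last nonzero remainder: 3.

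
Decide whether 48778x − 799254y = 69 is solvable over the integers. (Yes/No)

No

gcd(48778, 799254): 799254 = 16·48778 + 18806; 48778 = 2·18806 + 11166; 18806 = 1·11166 + 7640; 11166 = 1·7640 + 3526; 7640 = 2·3526 + 588; 3526 = 5·588 + 586; 588 = 1·586 + 2; 586 = 293·2 + 0 → 2
2 does not divide 69, so a solution does not exist.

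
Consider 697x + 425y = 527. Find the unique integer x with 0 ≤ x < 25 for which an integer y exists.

Reduce mod 425: 697x ≡ 527 (mod 425). With g = gcd(697, 425) = 17 dividing 527, divide through: 41x ≡ 31 (mod 25).
Since gcd(41, 25) = 1, x ≡ 31·(41)⁻¹ ≡ 16 (mod 25). Smallest non-negative: 16.

16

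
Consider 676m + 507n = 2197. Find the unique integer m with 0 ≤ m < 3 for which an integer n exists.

gcd(676, 507) = 169 (Euclid: 676 = 1·507 + 169; 507 = 3·169 + 0), and 169 | 2197.
Extended Euclid: 676·(1) + 507·(-1) = 169. Scale by 13: m₀ = 13.
General solution m = m₀ + 3t; reducing mod 3 gives m = 1 (and n = 3).

1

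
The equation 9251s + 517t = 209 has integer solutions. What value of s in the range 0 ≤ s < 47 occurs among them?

15

Reduce mod 517: 9251s ≡ 209 (mod 517). With g = gcd(9251, 517) = 11 dividing 209, divide through: 841s ≡ 19 (mod 47).
Since gcd(841, 47) = 1, s ≡ 19·(841)⁻¹ ≡ 15 (mod 47). Smallest non-negative: 15.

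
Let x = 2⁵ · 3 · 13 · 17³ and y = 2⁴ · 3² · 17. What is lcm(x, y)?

max exponent per prime: 2⁵ · 3² · 13 · 17³ = 18394272

18394272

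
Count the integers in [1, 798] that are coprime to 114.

Prime factors of 114: 2, 3, 19. Count integers ≤ 798 divisible by none of them.
By inclusion–exclusion: 798 − ⌊798/2⌋ − ⌊798/3⌋ − ⌊798/19⌋ + ⌊798/6⌋ + ⌊798/38⌋ + ⌊798/57⌋ − ⌊798/114⌋ = 252.

252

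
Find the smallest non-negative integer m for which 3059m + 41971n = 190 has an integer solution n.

494

Reduce mod 41971: 3059m ≡ 190 (mod 41971). With g = gcd(3059, 41971) = 19 dividing 190, divide through: 161m ≡ 10 (mod 2209).
Since gcd(161, 2209) = 1, m ≡ 10·(161)⁻¹ ≡ 494 (mod 2209). Smallest non-negative: 494.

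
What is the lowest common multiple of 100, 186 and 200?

18600

100 = 2² · 5²; 186 = 2 · 3 · 31; 200 = 2³ · 5²
lcm takes max exponent of each prime: 2³ · 3 · 5² · 31 = 18600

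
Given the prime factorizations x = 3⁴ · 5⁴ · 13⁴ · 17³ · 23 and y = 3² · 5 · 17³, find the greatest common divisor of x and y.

min exponent per shared prime: 3² · 5 · 17³ = 221085

221085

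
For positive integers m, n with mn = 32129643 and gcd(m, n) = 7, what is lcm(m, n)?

Since gcd(m,n)·lcm(m,n) = mn, lcm = 32129643/7 = 4589949.

4589949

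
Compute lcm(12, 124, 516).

15996

lcm(12, 124) = 12·124/gcd = 1488/4 = 372
lcm(372, 516) = 372·516/gcd = 191952/12 = 15996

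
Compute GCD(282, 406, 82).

gcd(282, 406): 406 = 1·282 + 124; 282 = 2·124 + 34; 124 = 3·34 + 22; 34 = 1·22 + 12; 22 = 1·12 + 10; 12 = 1·10 + 2; 10 = 5·2 + 0 → 2
gcd(2, 82): 82 = 41·2 + 0 → 2

2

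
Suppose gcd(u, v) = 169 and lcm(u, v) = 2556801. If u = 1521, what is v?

Using uv = gcd(u,v)·lcm(u,v) = 169·2556801 = 432099369, we get v = 432099369/1521 = 284089.

284089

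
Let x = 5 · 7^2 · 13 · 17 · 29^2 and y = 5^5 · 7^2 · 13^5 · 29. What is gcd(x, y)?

92365

min exponent per shared prime: 5 · 7^2 · 13 · 29 = 92365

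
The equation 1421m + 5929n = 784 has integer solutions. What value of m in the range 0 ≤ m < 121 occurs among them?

Euclid: 5929 = 4·1421 + 245; 1421 = 5·245 + 196; 245 = 1·196 + 49; 196 = 4·49 + 0 → gcd = 49; 784 = 49·16.
Back-substitution yields 1421·(-25) + 5929·(6) = 49, so one solution is m = -25·16 = -400, n = 6·16 = 96.
Solutions in m differ by 5929/49 = 121; the one in [0, 121) is -400 mod 121 = 84.

84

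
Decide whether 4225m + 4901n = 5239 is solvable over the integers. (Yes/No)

gcd(4225, 4901): 4901 = 1·4225 + 676; 4225 = 6·676 + 169; 676 = 4·169 + 0 → 169
169 divides 5239, so a solution exists.

Yes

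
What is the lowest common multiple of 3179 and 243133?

70265437

3179 = 11 · 17²; 243133 = 11 · 23 · 31²
max exponents: 11 · 17² · 23 · 31² = 70265437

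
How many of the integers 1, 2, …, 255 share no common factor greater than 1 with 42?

Prime factors of 42: 2, 3, 7. Count integers ≤ 255 divisible by none of them.
By inclusion–exclusion: 255 − ⌊255/2⌋ − ⌊255/3⌋ − ⌊255/7⌋ + ⌊255/6⌋ + ⌊255/14⌋ + ⌊255/21⌋ − ⌊255/42⌋ = 73.

73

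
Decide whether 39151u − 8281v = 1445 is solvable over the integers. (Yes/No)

No

By Bézout, 39151u − 8281v = 1445 has integer solutions iff gcd(39151, 8281) | 1445.
Euclid: 39151 = 4·8281 + 6027; 8281 = 1·6027 + 2254; 6027 = 2·2254 + 1519; 2254 = 1·1519 + 735; 1519 = 2·735 + 49; 735 = 15·49 + 0. gcd = 49; 1445 mod 49 = 24. No.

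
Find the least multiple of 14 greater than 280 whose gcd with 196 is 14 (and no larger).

322

Multiples of 14 above 280: 14·21, 14·22, … . Need the cofactor coprime to 196/14 = 14.
Checking s = 21, 22, … the first with gcd(s, 14) = 1 is s = 23, giving 322.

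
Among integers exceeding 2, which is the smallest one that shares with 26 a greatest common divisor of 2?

4

26 = 2·13. Any t with gcd(t, 26) = 2 is a multiple of 2, say 2s, with s coprime to 13.
Need s > 2/2, so s ≥ 2. First s ≥ 2 with gcd(s, 13) = 1 is s = 2. Thus t = 2·2 = 4.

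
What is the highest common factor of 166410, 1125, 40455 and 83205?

gcd(166410, 1125): 166410 = 147·1125 + 1035; 1125 = 1·1035 + 90; 1035 = 11·90 + 45; 90 = 2·45 + 0 → 45
gcd(45, 40455): 40455 = 899·45 + 0 → 45
gcd(45, 83205): 83205 = 1849·45 + 0 → 45

45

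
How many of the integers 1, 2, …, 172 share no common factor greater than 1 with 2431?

135

2431 = 11·13·17. Inclusion–exclusion on these primes:
172 − ⌊172/11⌋ − ⌊172/13⌋ − ⌊172/17⌋ + ⌊172/143⌋ + ⌊172/187⌋ + ⌊172/221⌋ − ⌊172/2431⌋ = 135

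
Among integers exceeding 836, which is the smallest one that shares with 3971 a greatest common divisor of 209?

Multiples of 209 above 836: 209·5, 209·6, … . Need the cofactor coprime to 3971/209 = 19.
Checking s = 5, 6, … the first with gcd(s, 19) = 1 is s = 5, giving 1045.

1045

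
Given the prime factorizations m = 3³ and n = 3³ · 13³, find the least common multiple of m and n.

max exponent per prime: 3³ · 13³ = 59319

59319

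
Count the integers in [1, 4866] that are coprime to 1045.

Prime factors of 1045: 5, 11, 19. Count integers ≤ 4866 divisible by none of them.
By inclusion–exclusion: 4866 − ⌊4866/5⌋ − ⌊4866/11⌋ − ⌊4866/19⌋ + ⌊4866/55⌋ + ⌊4866/95⌋ + ⌊4866/209⌋ − ⌊4866/1045⌋ = 3353.

3353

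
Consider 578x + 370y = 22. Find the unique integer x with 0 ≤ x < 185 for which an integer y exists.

Euclid: 578 = 1·370 + 208; 370 = 1·208 + 162; 208 = 1·162 + 46; 162 = 3·46 + 24; 46 = 1·24 + 22; 24 = 1·22 + 2; 22 = 11·2 + 0 → gcd = 2; 22 = 2·11.
Back-substitution yields 578·(-16) + 370·(25) = 2, so one solution is x = -16·11 = -176, y = 25·11 = 275.
Solutions in x differ by 370/2 = 185; the one in [0, 185) is -176 mod 185 = 9.

9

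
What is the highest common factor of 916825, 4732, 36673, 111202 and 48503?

1183

916825 = 5² · 7 · 13² · 31; 4732 = 2² · 7 · 13²; 36673 = 7 · 13² · 31; 111202 = 2 · 7 · 13² · 47; 48503 = 7 · 13² · 41
gcd takes min exponent of each prime: 7 · 13² = 1183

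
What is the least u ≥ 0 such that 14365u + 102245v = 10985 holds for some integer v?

15

gcd(14365, 102245) = 845 (Euclid: 102245 = 7·14365 + 1690; 14365 = 8·1690 + 845; 1690 = 2·845 + 0), and 845 | 10985.
Extended Euclid: 14365·(57) + 102245·(-8) = 845. Scale by 13: u₀ = 741.
General solution u = u₀ + 121t; reducing mod 121 gives u = 15 (and v = -2).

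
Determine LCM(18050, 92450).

33374450

18050 = 2 · 5² · 19²; 92450 = 2 · 5² · 43²
max exponents: 2 · 5² · 19² · 43² = 33374450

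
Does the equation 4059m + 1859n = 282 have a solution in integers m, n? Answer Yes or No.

By Bézout, 4059m + 1859n = 282 has integer solutions iff gcd(4059, 1859) | 282.
Euclid: 4059 = 2·1859 + 341; 1859 = 5·341 + 154; 341 = 2·154 + 33; 154 = 4·33 + 22; 33 = 1·22 + 11; 22 = 2·11 + 0. gcd = 11; 282 mod 11 = 7. No.

No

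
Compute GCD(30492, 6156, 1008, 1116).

36

gcd(30492, 6156): 30492 = 4·6156 + 5868; 6156 = 1·5868 + 288; 5868 = 20·288 + 108; 288 = 2·108 + 72; 108 = 1·72 + 36; 72 = 2·36 + 0 → 36
gcd(36, 1008): 1008 = 28·36 + 0 → 36
gcd(36, 1116): 1116 = 31·36 + 0 → 36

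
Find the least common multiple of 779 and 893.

gcd first: 893 = 1·779 + 114; 779 = 6·114 + 95; 114 = 1·95 + 19; 95 = 5·19 + 0 → gcd = 19
lcm = 779·893/gcd = 695647/19 = 36613

36613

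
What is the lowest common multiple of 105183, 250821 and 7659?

2774832723

105183 = 3² · 13 · 29 · 31; 250821 = 3² · 29 · 31²; 7659 = 3² · 23 · 37
lcm takes max exponent of each prime: 3² · 13 · 23 · 29 · 31² · 37 = 2774832723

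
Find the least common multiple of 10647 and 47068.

gcd first: 47068 = 4·10647 + 4480; 10647 = 2·4480 + 1687; 4480 = 2·1687 + 1106; 1687 = 1·1106 + 581; 1106 = 1·581 + 525; 581 = 1·525 + 56; 525 = 9·56 + 21; 56 = 2·21 + 14; 21 = 1·14 + 7; 14 = 2·7 + 0 → gcd = 7
lcm = 10647·47068/gcd = 501132996/7 = 71590428

71590428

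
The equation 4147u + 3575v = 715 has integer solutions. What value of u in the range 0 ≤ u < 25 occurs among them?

Euclid: 4147 = 1·3575 + 572; 3575 = 6·572 + 143; 572 = 4·143 + 0 → gcd = 143; 715 = 143·5.
Back-substitution yields 4147·(-6) + 3575·(7) = 143, so one solution is u = -6·5 = -30, v = 7·5 = 35.
Solutions in u differ by 3575/143 = 25; the one in [0, 25) is -30 mod 25 = 20.

20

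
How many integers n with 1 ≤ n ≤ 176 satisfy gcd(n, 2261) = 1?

134

Prime factors of 2261: 7, 17, 19. Count integers ≤ 176 divisible by none of them.
By inclusion–exclusion: 176 − ⌊176/7⌋ − ⌊176/17⌋ − ⌊176/19⌋ + ⌊176/119⌋ + ⌊176/133⌋ + ⌊176/323⌋ − ⌊176/2261⌋ = 134.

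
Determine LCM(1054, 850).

26350

1054 = 2 · 17 · 31; 850 = 2 · 5² · 17
max exponents: 2 · 5² · 17 · 31 = 26350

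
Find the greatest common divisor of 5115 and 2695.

55

5115 = 3 · 5 · 11 · 31
2695 = 5 · 7² · 11
Common: 5 · 11 = 55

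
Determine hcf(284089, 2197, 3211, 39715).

169

284089 = 13² · 41²; 2197 = 13³; 3211 = 13² · 19; 39715 = 5 · 13² · 47
gcd takes min exponent of each prime: 13² = 169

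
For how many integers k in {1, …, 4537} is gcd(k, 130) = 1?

1675

130 = 2·5·13. Inclusion–exclusion on these primes:
4537 − ⌊4537/2⌋ − ⌊4537/5⌋ − ⌊4537/13⌋ + ⌊4537/10⌋ + ⌊4537/26⌋ + ⌊4537/65⌋ − ⌊4537/130⌋ = 1675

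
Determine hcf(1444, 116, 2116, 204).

4

gcd(1444, 116): 1444 = 12·116 + 52; 116 = 2·52 + 12; 52 = 4·12 + 4; 12 = 3·4 + 0 → 4
gcd(4, 2116): 2116 = 529·4 + 0 → 4
gcd(4, 204): 204 = 51·4 + 0 → 4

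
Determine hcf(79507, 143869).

Euclid: 143869 = 1·79507 + 64362; 79507 = 1·64362 + 15145; 64362 = 4·15145 + 3782; 15145 = 4·3782 + 17; 3782 = 222·17 + 8; 17 = 2·8 + 1; 8 = 8·1 + 0. Last nonzero remainder: 1.

1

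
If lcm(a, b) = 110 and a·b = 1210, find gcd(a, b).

11

gcd·lcm = product, so gcd = 1210/110 = 11.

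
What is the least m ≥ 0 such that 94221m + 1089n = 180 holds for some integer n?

8

Euclid: 94221 = 86·1089 + 567; 1089 = 1·567 + 522; 567 = 1·522 + 45; 522 = 11·45 + 27; 45 = 1·27 + 18; 27 = 1·18 + 9; 18 = 2·9 + 0 → gcd = 9; 180 = 9·20.
Back-substitution yields 94221·(-48) + 1089·(4153) = 9, so one solution is m = -48·20 = -960, n = 4153·20 = 83060.
Solutions in m differ by 1089/9 = 121; the one in [0, 121) is -960 mod 121 = 8.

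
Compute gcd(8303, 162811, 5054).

361

gcd(8303, 162811): 162811 = 19·8303 + 5054; 8303 = 1·5054 + 3249; 5054 = 1·3249 + 1805; 3249 = 1·1805 + 1444; 1805 = 1·1444 + 361; 1444 = 4·361 + 0 → 361
gcd(361, 5054): 5054 = 14·361 + 0 → 361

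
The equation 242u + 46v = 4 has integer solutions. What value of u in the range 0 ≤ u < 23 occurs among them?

Reduce mod 46: 242u ≡ 4 (mod 46). With g = gcd(242, 46) = 2 dividing 4, divide through: 121u ≡ 2 (mod 23).
Since gcd(121, 23) = 1, u ≡ 2·(121)⁻¹ ≡ 8 (mod 23). Smallest non-negative: 8.

8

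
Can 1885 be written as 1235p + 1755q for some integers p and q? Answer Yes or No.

Yes

gcd(1235, 1755): 1755 = 1·1235 + 520; 1235 = 2·520 + 195; 520 = 2·195 + 130; 195 = 1·130 + 65; 130 = 2·65 + 0 → 65
65 divides 1885, so a solution exists.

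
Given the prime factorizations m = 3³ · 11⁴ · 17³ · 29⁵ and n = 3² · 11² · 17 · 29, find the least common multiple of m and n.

39835590421051359

max exponent per prime: 3³ · 11⁴ · 17³ · 29⁵ = 39835590421051359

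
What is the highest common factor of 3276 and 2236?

52

3276 = 2² · 3² · 7 · 13
2236 = 2² · 13 · 43
Common: 2² · 13 = 52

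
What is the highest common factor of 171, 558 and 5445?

gcd(171, 558): 558 = 3·171 + 45; 171 = 3·45 + 36; 45 = 1·36 + 9; 36 = 4·9 + 0 → 9
gcd(9, 5445): 5445 = 605·9 + 0 → 9

9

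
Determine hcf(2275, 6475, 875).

175

2275 = 5² · 7 · 13; 6475 = 5² · 7 · 37; 875 = 5³ · 7
gcd takes min exponent of each prime: 5² · 7 = 175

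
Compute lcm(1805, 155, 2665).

1805 = 5 · 19²; 155 = 5 · 31; 2665 = 5 · 13 · 41
lcm takes max exponent of each prime: 5 · 13 · 19² · 31 · 41 = 29824015

29824015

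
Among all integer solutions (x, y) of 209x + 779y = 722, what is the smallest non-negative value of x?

Euclid: 779 = 3·209 + 152; 209 = 1·152 + 57; 152 = 2·57 + 38; 57 = 1·38 + 19; 38 = 2·19 + 0 → gcd = 19; 722 = 19·38.
Back-substitution yields 209·(15) + 779·(-4) = 19, so one solution is x = 15·38 = 570, y = -4·38 = -152.
Solutions in x differ by 779/19 = 41; the one in [0, 41) is 570 mod 41 = 37.

37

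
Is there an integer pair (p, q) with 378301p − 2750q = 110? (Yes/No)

gcd(378301, 2750): 378301 = 137·2750 + 1551; 2750 = 1·1551 + 1199; 1551 = 1·1199 + 352; 1199 = 3·352 + 143; 352 = 2·143 + 66; 143 = 2·66 + 11; 66 = 6·11 + 0 → 11
11 divides 110, so a solution exists.

Yes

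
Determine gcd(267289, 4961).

121

267289 = 11² · 47²
4961 = 11² · 41
Common: 11² = 121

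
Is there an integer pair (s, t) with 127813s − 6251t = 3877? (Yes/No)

No

By Bézout, 127813s − 6251t = 3877 has integer solutions iff gcd(127813, 6251) | 3877.
Euclid: 127813 = 20·6251 + 2793; 6251 = 2·2793 + 665; 2793 = 4·665 + 133; 665 = 5·133 + 0. gcd = 133; 3877 mod 133 = 20. No.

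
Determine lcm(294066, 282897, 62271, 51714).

37399245362622

294066 = 2 · 3² · 17 · 31²; 282897 = 3² · 17 · 43²; 62271 = 3² · 11 · 17 · 37; 51714 = 2 · 3² · 13² · 17
lcm takes max exponent of each prime: 2 · 3² · 11 · 13² · 17 · 31² · 37 · 43² = 37399245362622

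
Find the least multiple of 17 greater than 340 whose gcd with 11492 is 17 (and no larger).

11492 = 17·676. Any k with gcd(k, 11492) = 17 is a multiple of 17, say 17s, with s coprime to 676.
Need s > 340/17, so s ≥ 21. First s ≥ 21 with gcd(s, 676) = 1 is s = 21. Thus k = 17·21 = 357.

357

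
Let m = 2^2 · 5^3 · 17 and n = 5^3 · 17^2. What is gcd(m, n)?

2125

min exponent per shared prime: 5^3 · 17 = 2125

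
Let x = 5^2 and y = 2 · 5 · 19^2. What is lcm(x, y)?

18050

max exponent per prime: 2 · 5^2 · 19^2 = 18050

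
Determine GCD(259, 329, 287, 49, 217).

259 = 7 · 37; 329 = 7 · 47; 287 = 7 · 41; 49 = 7²; 217 = 7 · 31
gcd takes min exponent of each prime: 7 = 7

7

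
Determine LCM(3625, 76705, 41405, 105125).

460515726125

3625 = 5³ · 29; 76705 = 5 · 23² · 29; 41405 = 5 · 7² · 13²; 105125 = 5³ · 29²
lcm takes max exponent of each prime: 5³ · 7² · 13² · 23² · 29² = 460515726125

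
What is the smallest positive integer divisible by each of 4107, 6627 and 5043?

4107 = 3 · 37²; 6627 = 3 · 47²; 5043 = 3 · 41²
lcm takes max exponent of each prime: 3 · 37² · 41² · 47² = 15250642203

15250642203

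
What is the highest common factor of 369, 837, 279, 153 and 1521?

9

369 = 3² · 41; 837 = 3³ · 31; 279 = 3² · 31; 153 = 3² · 17; 1521 = 3² · 13²
gcd takes min exponent of each prime: 3² = 9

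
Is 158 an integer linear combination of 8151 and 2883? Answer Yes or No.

By Bézout, 8151p − 2883q = 158 has integer solutions iff gcd(8151, 2883) | 158.
Euclid: 8151 = 2·2883 + 2385; 2883 = 1·2385 + 498; 2385 = 4·498 + 393; 498 = 1·393 + 105; 393 = 3·105 + 78; 105 = 1·78 + 27; 78 = 2·27 + 24; 27 = 1·24 + 3; 24 = 8·3 + 0. gcd = 3; 158 mod 3 = 2. No.

No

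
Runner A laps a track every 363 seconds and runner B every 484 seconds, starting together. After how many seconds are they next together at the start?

1452

363 = 3 · 11²; 484 = 2² · 11²
max exponents: 2² · 3 · 11² = 1452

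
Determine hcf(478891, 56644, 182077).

7

478891 = 7 · 37 · 43²; 56644 = 2² · 7² · 17²; 182077 = 7 · 19 · 37²
gcd takes min exponent of each prime: 7 = 7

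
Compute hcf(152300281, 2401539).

49

Euclid: 152300281 = 63·2401539 + 1003324; 2401539 = 2·1003324 + 394891; 1003324 = 2·394891 + 213542; 394891 = 1·213542 + 181349; 213542 = 1·181349 + 32193; 181349 = 5·32193 + 20384; 32193 = 1·20384 + 11809; 20384 = 1·11809 + 8575; 11809 = 1·8575 + 3234; 8575 = 2·3234 + 2107; 3234 = 1·2107 + 1127; 2107 = 1·1127 + 980; 1127 = 1·980 + 147; 980 = 6·147 + 98; 147 = 1·98 + 49; 98 = 2·49 + 0. Last nonzero remainder: 49.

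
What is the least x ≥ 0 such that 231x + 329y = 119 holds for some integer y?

29

gcd(231, 329) = 7 (Euclid: 329 = 1·231 + 98; 231 = 2·98 + 35; 98 = 2·35 + 28; 35 = 1·28 + 7; 28 = 4·7 + 0), and 7 | 119.
Extended Euclid: 231·(10) + 329·(-7) = 7. Scale by 17: x₀ = 170.
General solution x = x₀ + 47t; reducing mod 47 gives x = 29 (and y = -20).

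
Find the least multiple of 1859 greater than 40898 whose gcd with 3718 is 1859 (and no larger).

42757

Multiples of 1859 above 40898: 1859·23, 1859·24, … . Need the cofactor coprime to 3718/1859 = 2.
Checking s = 23, 24, … the first with gcd(s, 2) = 1 is s = 23, giving 42757.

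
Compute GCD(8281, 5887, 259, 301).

7

gcd(8281, 5887): 8281 = 1·5887 + 2394; 5887 = 2·2394 + 1099; 2394 = 2·1099 + 196; 1099 = 5·196 + 119; 196 = 1·119 + 77; 119 = 1·77 + 42; 77 = 1·42 + 35; 42 = 1·35 + 7; 35 = 5·7 + 0 → 7
gcd(7, 259): 259 = 37·7 + 0 → 7
gcd(7, 301): 301 = 43·7 + 0 → 7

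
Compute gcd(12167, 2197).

Euclid: 12167 = 5·2197 + 1182; 2197 = 1·1182 + 1015; 1182 = 1·1015 + 167; 1015 = 6·167 + 13; 167 = 12·13 + 11; 13 = 1·11 + 2; 11 = 5·2 + 1; 2 = 2·1 + 0. Last nonzero remainder: 1.

1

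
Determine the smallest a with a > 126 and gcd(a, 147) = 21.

168

147 = 21·7. Any a with gcd(a, 147) = 21 is a multiple of 21, say 21s, with s coprime to 7.
Need s > 126/21, so s ≥ 7. First s ≥ 7 with gcd(s, 7) = 1 is s = 8. Thus a = 21·8 = 168.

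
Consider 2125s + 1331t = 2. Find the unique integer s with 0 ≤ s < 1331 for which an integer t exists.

694

Euclid: 2125 = 1·1331 + 794; 1331 = 1·794 + 537; 794 = 1·537 + 257; 537 = 2·257 + 23; 257 = 11·23 + 4; 23 = 5·4 + 3; 4 = 1·3 + 1; 3 = 3·1 + 0 → gcd = 1; 2 = 1·2.
Back-substitution yields 2125·(347) + 1331·(-554) = 1, so one solution is s = 347·2 = 694, t = -554·2 = -1108.
Solutions in s differ by 1331/1 = 1331; the one in [0, 1331) is 694 mod 1331 = 694.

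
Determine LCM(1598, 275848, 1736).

47827353784

1598 = 2 · 17 · 47; 275848 = 2³ · 29² · 41; 1736 = 2³ · 7 · 31
lcm takes max exponent of each prime: 2³ · 7 · 17 · 29² · 31 · 41 · 47 = 47827353784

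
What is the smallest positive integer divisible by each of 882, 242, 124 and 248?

lcm(882, 242) = 882·242/gcd = 213444/2 = 106722
lcm(106722, 124) = 106722·124/gcd = 13233528/2 = 6616764
lcm(6616764, 248) = 6616764·248/gcd = 1640957472/124 = 13233528

13233528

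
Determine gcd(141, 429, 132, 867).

3

gcd(141, 429): 429 = 3·141 + 6; 141 = 23·6 + 3; 6 = 2·3 + 0 → 3
gcd(3, 132): 132 = 44·3 + 0 → 3
gcd(3, 867): 867 = 289·3 + 0 → 3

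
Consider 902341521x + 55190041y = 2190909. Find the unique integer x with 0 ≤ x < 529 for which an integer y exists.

389

Reduce mod 55190041: 902341521x ≡ 2190909 (mod 55190041). With g = gcd(902341521, 55190041) = 104329 dividing 2190909, divide through: 8649x ≡ 21 (mod 529).
Since gcd(8649, 529) = 1, x ≡ 21·(8649)⁻¹ ≡ 389 (mod 529). Smallest non-negative: 389.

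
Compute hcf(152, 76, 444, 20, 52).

gcd(152, 76): 152 = 2·76 + 0 → 76
gcd(76, 444): 444 = 5·76 + 64; 76 = 1·64 + 12; 64 = 5·12 + 4; 12 = 3·4 + 0 → 4
gcd(4, 20): 20 = 5·4 + 0 → 4
gcd(4, 52): 52 = 13·4 + 0 → 4

4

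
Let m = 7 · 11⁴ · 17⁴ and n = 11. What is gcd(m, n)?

11

min exponent per shared prime: 11 = 11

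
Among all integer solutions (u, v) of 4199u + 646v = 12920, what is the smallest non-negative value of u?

0

Reduce mod 646: 4199u ≡ 12920 (mod 646). With g = gcd(4199, 646) = 323 dividing 12920, divide through: 13u ≡ 40 (mod 2).
Since gcd(13, 2) = 1, u ≡ 40·(13)⁻¹ ≡ 0 (mod 2). Smallest non-negative: 0.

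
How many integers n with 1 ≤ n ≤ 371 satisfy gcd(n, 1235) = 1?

259

1235 = 5·13·19. Inclusion–exclusion on these primes:
371 − ⌊371/5⌋ − ⌊371/13⌋ − ⌊371/19⌋ + ⌊371/65⌋ + ⌊371/95⌋ + ⌊371/247⌋ − ⌊371/1235⌋ = 259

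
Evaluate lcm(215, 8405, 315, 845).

3847985505

lcm(215, 8405) = 215·8405/gcd = 1807075/5 = 361415
lcm(361415, 315) = 361415·315/gcd = 113845725/5 = 22769145
lcm(22769145, 845) = 22769145·845/gcd = 19239927525/5 = 3847985505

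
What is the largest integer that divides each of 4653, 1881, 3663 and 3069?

4653 = 3² · 11 · 47; 1881 = 3² · 11 · 19; 3663 = 3² · 11 · 37; 3069 = 3² · 11 · 31
gcd takes min exponent of each prime: 3² · 11 = 99

99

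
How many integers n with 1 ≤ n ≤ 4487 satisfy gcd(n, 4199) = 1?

3693

4199 = 13·17·19. Inclusion–exclusion on these primes:
4487 − ⌊4487/13⌋ − ⌊4487/17⌋ − ⌊4487/19⌋ + ⌊4487/221⌋ + ⌊4487/247⌋ + ⌊4487/323⌋ − ⌊4487/4199⌋ = 3693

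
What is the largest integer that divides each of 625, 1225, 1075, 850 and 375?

25

gcd(625, 1225): 1225 = 1·625 + 600; 625 = 1·600 + 25; 600 = 24·25 + 0 → 25
gcd(25, 1075): 1075 = 43·25 + 0 → 25
gcd(25, 850): 850 = 34·25 + 0 → 25
gcd(25, 375): 375 = 15·25 + 0 → 25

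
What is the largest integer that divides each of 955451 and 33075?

49

955451 = 7² · 17 · 31 · 37
33075 = 3³ · 5² · 7²
Common: 7² = 49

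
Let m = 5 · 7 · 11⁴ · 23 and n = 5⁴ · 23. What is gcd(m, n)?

min exponent per shared prime: 5 · 23 = 115

115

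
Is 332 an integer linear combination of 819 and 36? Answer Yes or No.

gcd(819, 36): 819 = 22·36 + 27; 36 = 1·27 + 9; 27 = 3·9 + 0 → 9
9 does not divide 332, so a solution does not exist.

No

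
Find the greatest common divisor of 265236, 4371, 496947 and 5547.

3

265236 = 2² · 3 · 23 · 31²; 4371 = 3 · 31 · 47; 496947 = 3 · 11² · 37²; 5547 = 3 · 43²
gcd takes min exponent of each prime: 3 = 3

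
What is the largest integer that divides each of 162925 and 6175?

162925 = 5² · 7³ · 19
6175 = 5² · 13 · 19
Common: 5² · 19 = 475

475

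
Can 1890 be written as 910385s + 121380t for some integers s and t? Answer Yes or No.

Yes

By Bézout, 910385s + 121380t = 1890 has integer solutions iff gcd(910385, 121380) | 1890.
Euclid: 910385 = 7·121380 + 60725; 121380 = 1·60725 + 60655; 60725 = 1·60655 + 70; 60655 = 866·70 + 35; 70 = 2·35 + 0. gcd = 35; 1890 mod 35 = 0. Yes.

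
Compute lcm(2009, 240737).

gcd first: 240737 = 119·2009 + 1666; 2009 = 1·1666 + 343; 1666 = 4·343 + 294; 343 = 1·294 + 49; 294 = 6·49 + 0 → gcd = 49
lcm = 2009·240737/gcd = 483640633/49 = 9870217

9870217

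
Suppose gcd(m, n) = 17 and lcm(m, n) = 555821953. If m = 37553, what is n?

251617

m·n = gcd·lcm = 17·555821953 = 9448973201, so n = 9448973201/37553 = 251617.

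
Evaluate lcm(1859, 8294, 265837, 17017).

1834806974

1859 = 11 · 13²; 8294 = 2 · 11 · 13 · 29; 265837 = 11² · 13³; 17017 = 7 · 11 · 13 · 17
lcm takes max exponent of each prime: 2 · 7 · 11² · 13³ · 17 · 29 = 1834806974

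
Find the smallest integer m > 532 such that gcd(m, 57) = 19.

gcd(m, 57) = 19 forces 19 | m; write m = 19s. Then gcd(19s, 19·3) = 19·gcd(s, 3), so need gcd(s, 3) = 1.
19s > 532 gives s ≥ 29. The least s ≥ 29 coprime to 3 is 29, so m = 19·29 = 551.

551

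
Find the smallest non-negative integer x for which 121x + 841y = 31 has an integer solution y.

737

Euclid: 841 = 6·121 + 115; 121 = 1·115 + 6; 115 = 19·6 + 1; 6 = 6·1 + 0 → gcd = 1; 31 = 1·31.
Back-substitution yields 121·(-139) + 841·(20) = 1, so one solution is x = -139·31 = -4309, y = 20·31 = 620.
Solutions in x differ by 841/1 = 841; the one in [0, 841) is -4309 mod 841 = 737.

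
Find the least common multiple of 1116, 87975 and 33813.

2410866900

lcm(1116, 87975) = 1116·87975/gcd = 98180100/9 = 10908900
lcm(10908900, 33813) = 10908900·33813/gcd = 368862635700/153 = 2410866900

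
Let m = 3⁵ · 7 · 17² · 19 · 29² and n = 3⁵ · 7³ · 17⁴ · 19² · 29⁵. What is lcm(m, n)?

max exponent per prime: 3⁵ · 7³ · 17⁴ · 19² · 29⁵ = 51545798363772549081

51545798363772549081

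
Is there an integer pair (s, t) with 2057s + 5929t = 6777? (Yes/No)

No

By Bézout, 2057s + 5929t = 6777 has integer solutions iff gcd(2057, 5929) | 6777.
Euclid: 5929 = 2·2057 + 1815; 2057 = 1·1815 + 242; 1815 = 7·242 + 121; 242 = 2·121 + 0. gcd = 121; 6777 mod 121 = 1. No.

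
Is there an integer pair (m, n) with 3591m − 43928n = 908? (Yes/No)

No

By Bézout, 3591m − 43928n = 908 has integer solutions iff gcd(3591, 43928) | 908.
Euclid: 43928 = 12·3591 + 836; 3591 = 4·836 + 247; 836 = 3·247 + 95; 247 = 2·95 + 57; 95 = 1·57 + 38; 57 = 1·38 + 19; 38 = 2·19 + 0. gcd = 19; 908 mod 19 = 15. No.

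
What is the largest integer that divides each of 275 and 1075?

25

275 = 5² · 11
1075 = 5² · 43
Common: 5² = 25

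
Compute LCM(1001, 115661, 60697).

lcm(1001, 115661) = 1001·115661/gcd = 115776661/91 = 1272271
lcm(1272271, 60697) = 1272271·60697/gcd = 77223032887/91 = 848604757

848604757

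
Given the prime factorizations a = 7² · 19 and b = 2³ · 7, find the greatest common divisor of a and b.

7

min exponent per shared prime: 7 = 7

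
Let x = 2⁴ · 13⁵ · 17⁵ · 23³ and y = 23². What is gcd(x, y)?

min exponent per shared prime: 23² = 529

529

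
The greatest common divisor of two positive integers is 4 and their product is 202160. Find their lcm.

Since gcd(m,n)·lcm(m,n) = mn, lcm = 202160/4 = 50540.

50540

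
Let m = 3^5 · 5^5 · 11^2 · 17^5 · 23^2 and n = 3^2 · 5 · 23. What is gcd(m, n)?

min exponent per shared prime: 3^2 · 5 · 23 = 1035

1035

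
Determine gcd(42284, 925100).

Euclid: 925100 = 21·42284 + 37136; 42284 = 1·37136 + 5148; 37136 = 7·5148 + 1100; 5148 = 4·1100 + 748; 1100 = 1·748 + 352; 748 = 2·352 + 44; 352 = 8·44 + 0. Last nonzero remainder: 44.

44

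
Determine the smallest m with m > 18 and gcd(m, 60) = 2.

Multiples of 2 above 18: 2·10, 2·11, … . Need the cofactor coprime to 60/2 = 30.
Checking s = 10, 11, … the first with gcd(s, 30) = 1 is s = 11, giving 22.

22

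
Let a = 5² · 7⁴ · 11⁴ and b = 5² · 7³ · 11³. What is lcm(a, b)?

878826025

max exponent per prime: 5² · 7⁴ · 11⁴ = 878826025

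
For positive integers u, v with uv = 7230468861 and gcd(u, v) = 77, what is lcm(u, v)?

93902193

Since gcd(u,v)·lcm(u,v) = uv, lcm = 7230468861/77 = 93902193.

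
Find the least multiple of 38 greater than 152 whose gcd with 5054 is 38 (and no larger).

190

gcd(m, 5054) = 38 forces 38 | m; write m = 38s. Then gcd(38s, 38·133) = 38·gcd(s, 133), so need gcd(s, 133) = 1.
38s > 152 gives s ≥ 5. The least s ≥ 5 coprime to 133 is 5, so m = 38·5 = 190.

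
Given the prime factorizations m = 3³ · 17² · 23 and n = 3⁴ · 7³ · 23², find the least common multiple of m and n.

4247492823

max exponent per prime: 3⁴ · 7³ · 17² · 23² = 4247492823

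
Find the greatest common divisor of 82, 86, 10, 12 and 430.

2

82 = 2 · 41; 86 = 2 · 43; 10 = 2 · 5; 12 = 2² · 3; 430 = 2 · 5 · 43
gcd takes min exponent of each prime: 2 = 2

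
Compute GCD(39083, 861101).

17

Euclid: 861101 = 22·39083 + 1275; 39083 = 30·1275 + 833; 1275 = 1·833 + 442; 833 = 1·442 + 391; 442 = 1·391 + 51; 391 = 7·51 + 34; 51 = 1·34 + 17; 34 = 2·17 + 0. Last nonzero remainder: 17.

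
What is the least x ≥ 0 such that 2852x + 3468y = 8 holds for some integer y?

Reduce mod 3468: 2852x ≡ 8 (mod 3468). With g = gcd(2852, 3468) = 4 dividing 8, divide through: 713x ≡ 2 (mod 867).
Since gcd(713, 867) = 1, x ≡ 2·(713)⁻¹ ≡ 304 (mod 867). Smallest non-negative: 304.

304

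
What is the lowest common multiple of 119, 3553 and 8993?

13156759

119 = 7 · 17; 3553 = 11 · 17 · 19; 8993 = 17 · 23²
lcm takes max exponent of each prime: 7 · 11 · 17 · 19 · 23² = 13156759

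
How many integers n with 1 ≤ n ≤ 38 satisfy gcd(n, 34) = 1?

18

34 = 2·17. Inclusion–exclusion on these primes:
38 − ⌊38/2⌋ − ⌊38/17⌋ + ⌊38/34⌋ = 18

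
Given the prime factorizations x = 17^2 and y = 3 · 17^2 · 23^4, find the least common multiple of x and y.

242622147

max exponent per prime: 3 · 17^2 · 23^4 = 242622147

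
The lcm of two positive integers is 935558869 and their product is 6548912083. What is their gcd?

gcd·lcm = product, so gcd = 6548912083/935558869 = 7.

7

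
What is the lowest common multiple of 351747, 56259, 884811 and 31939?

351747 = 3² · 11² · 17 · 19; 56259 = 3² · 7 · 19 · 47; 884811 = 3 · 19³ · 43; 31939 = 19 · 41²
lcm takes max exponent of each prime: 3² · 7 · 11² · 17 · 19³ · 41² · 43 · 47 = 3019740828858369

3019740828858369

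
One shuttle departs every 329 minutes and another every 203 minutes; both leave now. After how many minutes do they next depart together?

9541

329 = 7 · 47; 203 = 7 · 29
max exponents: 7 · 29 · 47 = 9541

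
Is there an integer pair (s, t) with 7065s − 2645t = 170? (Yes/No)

Yes

By Bézout, 7065s − 2645t = 170 has integer solutions iff gcd(7065, 2645) | 170.
Euclid: 7065 = 2·2645 + 1775; 2645 = 1·1775 + 870; 1775 = 2·870 + 35; 870 = 24·35 + 30; 35 = 1·30 + 5; 30 = 6·5 + 0. gcd = 5; 170 mod 5 = 0. Yes.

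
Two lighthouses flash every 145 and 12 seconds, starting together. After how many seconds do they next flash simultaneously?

1740

145 = 5 · 29; 12 = 2² · 3
max exponents: 2² · 3 · 5 · 29 = 1740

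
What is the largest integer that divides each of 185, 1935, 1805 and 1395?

185 = 5 · 37; 1935 = 3² · 5 · 43; 1805 = 5 · 19²; 1395 = 3² · 5 · 31
gcd takes min exponent of each prime: 5 = 5

5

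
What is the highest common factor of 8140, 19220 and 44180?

8140 = 2² · 5 · 11 · 37; 19220 = 2² · 5 · 31²; 44180 = 2² · 5 · 47²
gcd takes min exponent of each prime: 2² · 5 = 20

20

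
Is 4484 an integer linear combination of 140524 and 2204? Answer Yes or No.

Yes

gcd(140524, 2204): 140524 = 63·2204 + 1672; 2204 = 1·1672 + 532; 1672 = 3·532 + 76; 532 = 7·76 + 0 → 76
76 divides 4484, so a solution exists.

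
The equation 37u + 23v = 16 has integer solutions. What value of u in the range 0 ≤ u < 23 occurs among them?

11

Reduce mod 23: 37u ≡ 16 (mod 23). With g = gcd(37, 23) = 1 dividing 16, divide through: 37u ≡ 16 (mod 23).
Since gcd(37, 23) = 1, u ≡ 16·(37)⁻¹ ≡ 11 (mod 23). Smallest non-negative: 11.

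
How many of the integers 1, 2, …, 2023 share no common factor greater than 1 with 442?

442 = 2·13·17. Inclusion–exclusion on these primes:
2023 − ⌊2023/2⌋ − ⌊2023/13⌋ − ⌊2023/17⌋ + ⌊2023/26⌋ + ⌊2023/34⌋ + ⌊2023/221⌋ − ⌊2023/442⌋ = 879

879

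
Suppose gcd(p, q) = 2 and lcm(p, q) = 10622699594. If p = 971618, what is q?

Using pq = gcd(p,q)·lcm(p,q) = 2·10622699594 = 21245399188, we get q = 21245399188/971618 = 21866.

21866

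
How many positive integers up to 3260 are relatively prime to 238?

Prime factors of 238: 2, 7, 17. Count integers ≤ 3260 divisible by none of them.
By inclusion–exclusion: 3260 − ⌊3260/2⌋ − ⌊3260/7⌋ − ⌊3260/17⌋ + ⌊3260/14⌋ + ⌊3260/34⌋ + ⌊3260/119⌋ − ⌊3260/238⌋ = 1315.

1315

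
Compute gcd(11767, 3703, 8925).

gcd(11767, 3703): 11767 = 3·3703 + 658; 3703 = 5·658 + 413; 658 = 1·413 + 245; 413 = 1·245 + 168; 245 = 1·168 + 77; 168 = 2·77 + 14; 77 = 5·14 + 7; 14 = 2·7 + 0 → 7
gcd(7, 8925): 8925 = 1275·7 + 0 → 7

7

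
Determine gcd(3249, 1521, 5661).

gcd(3249, 1521): 3249 = 2·1521 + 207; 1521 = 7·207 + 72; 207 = 2·72 + 63; 72 = 1·63 + 9; 63 = 7·9 + 0 → 9
gcd(9, 5661): 5661 = 629·9 + 0 → 9

9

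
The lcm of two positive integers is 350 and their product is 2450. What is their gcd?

7

gcd·lcm = product, so gcd = 2450/350 = 7.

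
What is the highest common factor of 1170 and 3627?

1170 = 2 · 3² · 5 · 13
3627 = 3² · 13 · 31
Common: 3² · 13 = 117

117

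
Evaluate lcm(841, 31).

gcd first: 841 = 27·31 + 4; 31 = 7·4 + 3; 4 = 1·3 + 1; 3 = 3·1 + 0 → gcd = 1
lcm = 841·31/gcd = 26071/1 = 26071

26071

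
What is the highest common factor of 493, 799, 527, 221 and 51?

493 = 17 · 29; 799 = 17 · 47; 527 = 17 · 31; 221 = 13 · 17; 51 = 3 · 17
gcd takes min exponent of each prime: 17 = 17

17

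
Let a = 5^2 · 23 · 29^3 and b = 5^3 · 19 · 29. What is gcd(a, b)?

min exponent per shared prime: 5^2 · 29 = 725

725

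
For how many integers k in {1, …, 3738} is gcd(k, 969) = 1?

2223

969 = 3·17·19. Inclusion–exclusion on these primes:
3738 − ⌊3738/3⌋ − ⌊3738/17⌋ − ⌊3738/19⌋ + ⌊3738/51⌋ + ⌊3738/57⌋ + ⌊3738/323⌋ − ⌊3738/969⌋ = 2223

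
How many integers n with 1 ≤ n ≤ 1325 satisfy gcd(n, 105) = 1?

606

105 = 3·5·7. Inclusion–exclusion on these primes:
1325 − ⌊1325/3⌋ − ⌊1325/5⌋ − ⌊1325/7⌋ + ⌊1325/15⌋ + ⌊1325/21⌋ + ⌊1325/35⌋ − ⌊1325/105⌋ = 606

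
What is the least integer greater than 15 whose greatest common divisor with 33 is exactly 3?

18

Multiples of 3 above 15: 3·6, 3·7, … . Need the cofactor coprime to 33/3 = 11.
Checking s = 6, 7, … the first with gcd(s, 11) = 1 is s = 6, giving 18.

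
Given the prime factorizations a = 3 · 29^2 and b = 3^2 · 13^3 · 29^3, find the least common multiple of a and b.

max exponent per prime: 3^2 · 13^3 · 29^3 = 482243697

482243697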